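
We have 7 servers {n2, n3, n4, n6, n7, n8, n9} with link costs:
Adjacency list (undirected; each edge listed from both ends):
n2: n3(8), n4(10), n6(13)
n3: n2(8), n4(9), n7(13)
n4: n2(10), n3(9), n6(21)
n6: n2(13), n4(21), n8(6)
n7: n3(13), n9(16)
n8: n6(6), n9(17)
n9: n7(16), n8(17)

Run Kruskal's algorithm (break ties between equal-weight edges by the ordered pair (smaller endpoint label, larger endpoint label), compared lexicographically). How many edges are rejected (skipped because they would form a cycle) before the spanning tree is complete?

Kruskal: consider edges lightest-first.
n6—n8 (6): add — endpoints in different components.
n2—n3 (8): add — endpoints in different components.
n3—n4 (9): add — endpoints in different components.
n2—n4 (10): skip — n2 and n4 already connected.
n2—n6 (13): add — endpoints in different components.
n3—n7 (13): add — endpoints in different components.
n7—n9 (16): add — endpoints in different components.
Edges rejected before the tree was complete: 1.

1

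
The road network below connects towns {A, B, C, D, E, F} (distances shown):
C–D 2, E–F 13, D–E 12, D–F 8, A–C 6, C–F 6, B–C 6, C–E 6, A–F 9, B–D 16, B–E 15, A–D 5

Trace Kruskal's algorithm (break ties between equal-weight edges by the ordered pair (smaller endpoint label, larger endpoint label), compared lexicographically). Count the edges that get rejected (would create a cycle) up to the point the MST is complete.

Kruskal: consider edges lightest-first.
C–D (2): add. Components now {A} {B} {C,D} {E} {F}
A–D (5): add. Components now {A,C,D} {B} {E} {F}
A–C (6): skip — A and C already connected.
B–C (6): add. Components now {A,B,C,D} {E} {F}
C–E (6): add. Components now {A,B,C,D,E} {F}
C–F (6): add. Components now {A,B,C,D,E,F}
Edges rejected before the tree was complete: 1.

1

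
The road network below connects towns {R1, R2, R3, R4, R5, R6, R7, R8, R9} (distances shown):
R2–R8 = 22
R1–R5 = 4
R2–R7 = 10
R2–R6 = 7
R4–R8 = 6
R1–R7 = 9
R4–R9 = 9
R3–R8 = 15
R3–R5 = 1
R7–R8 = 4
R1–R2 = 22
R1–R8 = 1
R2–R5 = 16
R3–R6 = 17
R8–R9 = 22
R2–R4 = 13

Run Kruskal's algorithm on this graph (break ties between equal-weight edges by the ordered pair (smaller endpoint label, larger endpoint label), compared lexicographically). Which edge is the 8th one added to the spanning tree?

R2-R7

Sort edges by weight, then run Kruskal:
R1–R8 (1): add — endpoints in different components.
R3–R5 (1): add — endpoints in different components.
R1–R5 (4): add — endpoints in different components.
R7–R8 (4): add — endpoints in different components.
R4–R8 (6): add — endpoints in different components.
R2–R6 (7): add — endpoints in different components.
R1–R7 (9): skip — R1 and R7 already connected.
R4–R9 (9): add — endpoints in different components.
R2–R7 (10): add — endpoints in different components.
The 8th edge added is R2–R7.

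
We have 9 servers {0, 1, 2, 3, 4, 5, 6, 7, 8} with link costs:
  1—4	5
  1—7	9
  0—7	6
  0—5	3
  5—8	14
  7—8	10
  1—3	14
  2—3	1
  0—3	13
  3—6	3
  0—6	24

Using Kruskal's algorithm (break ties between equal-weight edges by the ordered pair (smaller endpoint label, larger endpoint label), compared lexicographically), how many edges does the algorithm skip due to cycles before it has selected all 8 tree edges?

Kruskal's algorithm — process edges by increasing weight (ties by edge label):
2—3 (1): add — endpoints in different components.
0—5 (3): add — endpoints in different components.
3—6 (3): add — endpoints in different components.
1—4 (5): add — endpoints in different components.
0—7 (6): add — endpoints in different components.
1—7 (9): add — endpoints in different components.
7—8 (10): add — endpoints in different components.
0—3 (13): add — endpoints in different components.
Edges rejected before the tree was complete: 0.

0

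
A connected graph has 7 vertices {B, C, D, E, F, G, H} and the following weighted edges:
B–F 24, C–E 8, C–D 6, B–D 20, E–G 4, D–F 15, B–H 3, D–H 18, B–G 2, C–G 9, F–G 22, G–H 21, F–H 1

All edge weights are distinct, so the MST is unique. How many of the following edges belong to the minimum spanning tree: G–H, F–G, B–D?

Kruskal: consider edges lightest-first.
F–H (1): add. Components now {B} {C} {D} {E} {F,H} {G}
B–G (2): add. Components now {B,G} {C} {D} {E} {F,H}
B–H (3): add. Components now {B,F,G,H} {C} {D} {E}
E–G (4): add. Components now {B,E,F,G,H} {C} {D}
C–D (6): add. Components now {B,E,F,G,H} {C,D}
C–E (8): add. Components now {B,C,D,E,F,G,H}
MST edge set: {F–H, B–G, B–H, E–G, C–D, C–E}.
Of the listed edges, {} are in the MST → 0.

0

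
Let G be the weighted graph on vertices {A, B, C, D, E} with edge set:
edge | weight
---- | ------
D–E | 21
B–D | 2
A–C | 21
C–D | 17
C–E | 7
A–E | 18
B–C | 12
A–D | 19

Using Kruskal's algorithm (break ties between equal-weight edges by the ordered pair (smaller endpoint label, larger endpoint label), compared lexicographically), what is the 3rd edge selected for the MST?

Kruskal's algorithm — process edges by increasing weight (ties by edge label):
B–D (2): add. Components now {A} {B,D} {C} {E}
C–E (7): add. Components now {A} {B,D} {C,E}
B–C (12): add. Components now {A} {B,C,D,E}
C–D (17): skip — C and D already connected.
A–E (18): add. Components now {A,B,C,D,E}
The 3rd edge added is B–C.

B-C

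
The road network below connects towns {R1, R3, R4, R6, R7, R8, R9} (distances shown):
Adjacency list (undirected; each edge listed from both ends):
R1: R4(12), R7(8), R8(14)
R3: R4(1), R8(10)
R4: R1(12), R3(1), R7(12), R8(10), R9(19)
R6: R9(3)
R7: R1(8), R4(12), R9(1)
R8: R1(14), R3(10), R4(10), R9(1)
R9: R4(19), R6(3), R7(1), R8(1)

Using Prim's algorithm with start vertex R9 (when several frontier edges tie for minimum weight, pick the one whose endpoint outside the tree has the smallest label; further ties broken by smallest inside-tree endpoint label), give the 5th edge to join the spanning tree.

R3-R8

Grow the tree from R9 using Prim:
Step 1: frontier [R7–R9 1, R8–R9 1, R6–R9 3, R4–R9 19] → take R7–R9 (1); add R7.
Step 2: frontier [R1–R7 8, R4–R7 12, R8–R9 1, R6–R9 3, R4–R9 19] → take R8–R9 (1); add R8.
Step 3: frontier [R1–R7 8, R4–R7 12, R3–R8 10, R4–R8 10, R1–R8 14, R6–R9 3, R4–R9 19] → take R6–R9 (3); add R6.
Step 4: frontier [R1–R7 8, R4–R7 12, R3–R8 10, R4–R8 10, R1–R8 14, R4–R9 19] → take R1–R7 (8); add R1.
Step 5: frontier [R1–R4 12, R4–R7 12, R3–R8 10, R4–R8 10, R4–R9 19] → take R3–R8 (10); add R3.
Step 6: frontier [R1–R4 12, R3–R4 1, R4–R7 12, R4–R8 10, R4–R9 19] → take R3–R4 (1); add R4.
The 5th edge added is R3–R8.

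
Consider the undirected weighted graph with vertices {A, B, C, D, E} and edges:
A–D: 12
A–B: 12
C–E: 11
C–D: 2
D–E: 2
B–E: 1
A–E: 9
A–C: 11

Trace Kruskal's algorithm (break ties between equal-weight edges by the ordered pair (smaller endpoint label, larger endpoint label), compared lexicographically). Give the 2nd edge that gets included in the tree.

C-D

Kruskal: consider edges lightest-first.
B–E (1): add — endpoints in different components.
C–D (2): add — endpoints in different components.
D–E (2): add — endpoints in different components.
A–E (9): add — endpoints in different components.
The 2nd edge added is C–D.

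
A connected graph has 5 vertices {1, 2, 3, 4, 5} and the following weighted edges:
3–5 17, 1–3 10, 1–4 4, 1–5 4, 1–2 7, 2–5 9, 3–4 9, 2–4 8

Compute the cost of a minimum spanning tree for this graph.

Sort edges by weight, then run Kruskal:
1–4 (4): add — endpoints in different components.
1–5 (4): add — endpoints in different components.
1–2 (7): add — endpoints in different components.
2–4 (8): skip — 2 and 4 already connected.
2–5 (9): skip — 2 and 5 already connected.
3–4 (9): add — endpoints in different components.
MST edges: 1–4, 1–5, 1–2, 3–4; total weight 4+4+7+9 = 24.

24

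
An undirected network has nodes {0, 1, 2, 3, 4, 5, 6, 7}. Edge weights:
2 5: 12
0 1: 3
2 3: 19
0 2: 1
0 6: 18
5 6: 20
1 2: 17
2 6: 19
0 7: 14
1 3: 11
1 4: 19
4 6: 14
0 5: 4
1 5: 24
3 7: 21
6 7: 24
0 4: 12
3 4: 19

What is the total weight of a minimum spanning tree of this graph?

59

Prim's algorithm from 2:
Step 1: cheapest edge leaving the tree is 0 2 (1); add 0.
Step 2: cheapest edge leaving the tree is 0 1 (3); add 1.
Step 3: cheapest edge leaving the tree is 0 5 (4); add 5.
Step 4: cheapest edge leaving the tree is 1 3 (11); add 3.
Step 5: cheapest edge leaving the tree is 0 4 (12); add 4.
Step 6: cheapest edge leaving the tree is 4 6 (14); add 6.
Step 7: cheapest edge leaving the tree is 0 7 (14); add 7.
MST edges: 0 2, 0 1, 0 5, 1 3, 0 4, 4 6, 0 7; total weight 1+3+4+11+12+14+14 = 59.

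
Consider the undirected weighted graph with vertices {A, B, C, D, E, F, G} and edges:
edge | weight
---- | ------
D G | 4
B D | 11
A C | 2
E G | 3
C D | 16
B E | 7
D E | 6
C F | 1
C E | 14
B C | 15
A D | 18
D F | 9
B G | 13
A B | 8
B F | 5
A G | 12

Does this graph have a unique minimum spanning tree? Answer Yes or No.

Yes

Kruskal: consider edges lightest-first.
C F (1): add. Components now {A} {B} {C,F} {D} {E} {G}
A C (2): add. Components now {A,C,F} {B} {D} {E} {G}
E G (3): add. Components now {A,C,F} {B} {D} {E,G}
D G (4): add. Components now {A,C,F} {B} {D,E,G}
B F (5): add. Components now {A,B,C,F} {D,E,G}
D E (6): skip — D and E already connected.
B E (7): add. Components now {A,B,C,D,E,F,G}
Every non-tree edge has weight strictly greater than the heaviest edge on the tree path between its endpoints, so the MST is unique.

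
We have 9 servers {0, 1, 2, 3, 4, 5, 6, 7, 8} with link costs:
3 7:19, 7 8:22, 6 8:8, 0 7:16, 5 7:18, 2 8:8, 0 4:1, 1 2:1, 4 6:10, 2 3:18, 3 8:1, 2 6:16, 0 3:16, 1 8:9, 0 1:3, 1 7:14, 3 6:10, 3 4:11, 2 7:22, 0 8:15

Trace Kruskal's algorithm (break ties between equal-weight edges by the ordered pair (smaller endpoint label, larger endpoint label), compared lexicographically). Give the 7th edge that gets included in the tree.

Sort edges by weight, then run Kruskal:
0 4 (1): add — endpoints in different components.
1 2 (1): add — endpoints in different components.
3 8 (1): add — endpoints in different components.
0 1 (3): add — endpoints in different components.
2 8 (8): add — endpoints in different components.
6 8 (8): add — endpoints in different components.
1 8 (9): skip — 1 and 8 already connected.
3 6 (10): skip — 3 and 6 already connected.
4 6 (10): skip — 4 and 6 already connected.
3 4 (11): skip — 3 and 4 already connected.
1 7 (14): add — endpoints in different components.
0 8 (15): skip — 0 and 8 already connected.
0 3 (16): skip — 0 and 3 already connected.
0 7 (16): skip — 0 and 7 already connected.
2 6 (16): skip — 2 and 6 already connected.
2 3 (18): skip — 2 and 3 already connected.
5 7 (18): add — endpoints in different components.
The 7th edge added is 1 7.

1-7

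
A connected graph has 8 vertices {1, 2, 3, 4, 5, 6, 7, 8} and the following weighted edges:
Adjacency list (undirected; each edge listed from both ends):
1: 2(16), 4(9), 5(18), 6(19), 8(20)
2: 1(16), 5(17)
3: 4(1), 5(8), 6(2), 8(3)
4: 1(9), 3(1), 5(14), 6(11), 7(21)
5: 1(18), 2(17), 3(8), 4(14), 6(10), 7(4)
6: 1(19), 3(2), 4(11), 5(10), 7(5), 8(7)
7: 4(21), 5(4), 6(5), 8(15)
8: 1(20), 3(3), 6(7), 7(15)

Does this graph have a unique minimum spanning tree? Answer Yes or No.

Yes

Kruskal's algorithm — process edges by increasing weight (ties by edge label):
3–4 (1): add — endpoints in different components.
3–6 (2): add — endpoints in different components.
3–8 (3): add — endpoints in different components.
5–7 (4): add — endpoints in different components.
6–7 (5): add — endpoints in different components.
6–8 (7): skip — 6 and 8 already connected.
3–5 (8): skip — 3 and 5 already connected.
1–4 (9): add — endpoints in different components.
5–6 (10): skip — 5 and 6 already connected.
4–6 (11): skip — 4 and 6 already connected.
4–5 (14): skip — 4 and 5 already connected.
7–8 (15): skip — 7 and 8 already connected.
1–2 (16): add — endpoints in different components.
Every non-tree edge has weight strictly greater than the heaviest edge on the tree path between its endpoints, so the MST is unique.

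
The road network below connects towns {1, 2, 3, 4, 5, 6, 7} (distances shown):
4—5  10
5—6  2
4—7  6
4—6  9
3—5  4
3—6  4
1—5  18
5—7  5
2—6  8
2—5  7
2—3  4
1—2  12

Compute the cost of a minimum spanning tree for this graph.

Sort edges by weight, then run Kruskal:
5—6 (2): add — endpoints in different components.
2—3 (4): add — endpoints in different components.
3—5 (4): add — endpoints in different components.
3—6 (4): skip — 3 and 6 already connected.
5—7 (5): add — endpoints in different components.
4—7 (6): add — endpoints in different components.
2—5 (7): skip — 2 and 5 already connected.
2—6 (8): skip — 2 and 6 already connected.
4—6 (9): skip — 4 and 6 already connected.
4—5 (10): skip — 4 and 5 already connected.
1—2 (12): add — endpoints in different components.
MST edges: 5—6, 2—3, 3—5, 5—7, 4—7, 1—2; total weight 2+4+4+5+6+12 = 33.

33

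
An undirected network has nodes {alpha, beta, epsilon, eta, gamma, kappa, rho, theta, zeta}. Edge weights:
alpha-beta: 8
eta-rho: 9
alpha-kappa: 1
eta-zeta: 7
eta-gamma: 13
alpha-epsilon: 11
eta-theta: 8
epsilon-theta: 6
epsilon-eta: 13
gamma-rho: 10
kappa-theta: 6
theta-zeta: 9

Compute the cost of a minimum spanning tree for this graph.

55

Prim's algorithm from zeta:
Step 1: frontier [eta-zeta 7, theta-zeta 9] → take eta-zeta (7); add eta.
Step 2: frontier [eta-theta 8, eta-rho 9, epsilon-eta 13, eta-gamma 13, theta-zeta 9] → take eta-theta (8); add theta.
Step 3: frontier [eta-rho 9, epsilon-eta 13, eta-gamma 13, epsilon-theta 6, kappa-theta 6] → take epsilon-theta (6); add epsilon.
Step 4: frontier [alpha-epsilon 11, eta-rho 9, eta-gamma 13, kappa-theta 6] → take kappa-theta (6); add kappa.
Step 5: frontier [alpha-epsilon 11, eta-rho 9, eta-gamma 13, alpha-kappa 1] → take alpha-kappa (1); add alpha.
Step 6: frontier [alpha-beta 8, eta-rho 9, eta-gamma 13] → take alpha-beta (8); add beta.
Step 7: frontier [eta-rho 9, eta-gamma 13] → take eta-rho (9); add rho.
Step 8: frontier [eta-gamma 13, gamma-rho 10] → take gamma-rho (10); add gamma.
MST edges: eta-zeta, eta-theta, epsilon-theta, kappa-theta, alpha-kappa, alpha-beta, eta-rho, gamma-rho; total weight 7+8+6+6+1+8+9+10 = 55.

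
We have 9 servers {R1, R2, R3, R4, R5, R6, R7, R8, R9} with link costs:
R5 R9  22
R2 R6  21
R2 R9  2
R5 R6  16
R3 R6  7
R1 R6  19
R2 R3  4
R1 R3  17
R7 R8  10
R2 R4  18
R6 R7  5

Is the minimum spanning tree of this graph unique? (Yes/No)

Kruskal: consider edges lightest-first.
R2 R9 (2): add — endpoints in different components.
R2 R3 (4): add — endpoints in different components.
R6 R7 (5): add — endpoints in different components.
R3 R6 (7): add — endpoints in different components.
R7 R8 (10): add — endpoints in different components.
R5 R6 (16): add — endpoints in different components.
R1 R3 (17): add — endpoints in different components.
R2 R4 (18): add — endpoints in different components.
Every non-tree edge has weight strictly greater than the heaviest edge on the tree path between its endpoints, so the MST is unique.

Yes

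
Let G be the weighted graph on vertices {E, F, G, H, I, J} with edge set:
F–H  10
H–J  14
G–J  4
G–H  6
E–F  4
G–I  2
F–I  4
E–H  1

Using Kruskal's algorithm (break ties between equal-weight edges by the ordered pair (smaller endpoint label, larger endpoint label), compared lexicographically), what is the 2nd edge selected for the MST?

Kruskal: consider edges lightest-first.
E–H (1): add — endpoints in different components.
G–I (2): add — endpoints in different components.
E–F (4): add — endpoints in different components.
F–I (4): add — endpoints in different components.
G–J (4): add — endpoints in different components.
The 2nd edge added is G–I.

G-I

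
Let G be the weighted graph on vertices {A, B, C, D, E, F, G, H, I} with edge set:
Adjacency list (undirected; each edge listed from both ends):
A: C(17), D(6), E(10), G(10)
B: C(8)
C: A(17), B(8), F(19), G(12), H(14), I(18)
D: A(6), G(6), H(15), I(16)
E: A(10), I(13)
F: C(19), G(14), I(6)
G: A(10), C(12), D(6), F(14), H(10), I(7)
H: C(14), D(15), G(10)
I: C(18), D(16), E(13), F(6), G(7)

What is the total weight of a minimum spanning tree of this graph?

Prim, starting at F.
Step 1: cheapest edge leaving the tree is F—I (6); add I.
Step 2: cheapest edge leaving the tree is G—I (7); add G.
Step 3: cheapest edge leaving the tree is D—G (6); add D.
Step 4: cheapest edge leaving the tree is A—D (6); add A.
Step 5: cheapest edge leaving the tree is A—E (10); add E.
Step 6: cheapest edge leaving the tree is G—H (10); add H.
Step 7: cheapest edge leaving the tree is C—G (12); add C.
Step 8: cheapest edge leaving the tree is B—C (8); add B.
MST edges: F—I, G—I, D—G, A—D, A—E, G—H, C—G, B—C; total weight 6+7+6+6+10+10+12+8 = 65.

65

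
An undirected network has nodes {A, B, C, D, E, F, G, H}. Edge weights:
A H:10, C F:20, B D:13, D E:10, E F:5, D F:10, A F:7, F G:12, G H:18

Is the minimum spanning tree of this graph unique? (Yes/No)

No

Kruskal's algorithm — process edges by increasing weight (ties by edge label):
E F (5): add — endpoints in different components.
A F (7): add — endpoints in different components.
A H (10): add — endpoints in different components.
D E (10): add — endpoints in different components.
D F (10): skip — D and F already connected.
F G (12): add — endpoints in different components.
B D (13): add — endpoints in different components.
G H (18): skip — G and H already connected.
C F (20): add — endpoints in different components.
Non-tree edge D F has weight 10, equal to the heaviest edge on its tree cycle — swapping gives another MST of the same weight. Not unique.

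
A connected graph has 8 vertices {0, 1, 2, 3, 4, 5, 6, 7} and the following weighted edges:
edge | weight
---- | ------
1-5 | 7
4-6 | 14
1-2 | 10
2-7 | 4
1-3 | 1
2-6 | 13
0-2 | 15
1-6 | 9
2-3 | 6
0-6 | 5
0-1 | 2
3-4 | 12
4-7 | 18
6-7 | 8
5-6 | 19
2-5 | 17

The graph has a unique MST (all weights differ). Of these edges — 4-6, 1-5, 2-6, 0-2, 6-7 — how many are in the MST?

1

Kruskal's algorithm — process edges by increasing weight (ties by edge label):
1-3 (1): add — endpoints in different components.
0-1 (2): add — endpoints in different components.
2-7 (4): add — endpoints in different components.
0-6 (5): add — endpoints in different components.
2-3 (6): add — endpoints in different components.
1-5 (7): add — endpoints in different components.
6-7 (8): skip — 6 and 7 already connected.
1-6 (9): skip — 1 and 6 already connected.
1-2 (10): skip — 1 and 2 already connected.
3-4 (12): add — endpoints in different components.
MST edge set: {1-3, 0-1, 2-7, 0-6, 2-3, 1-5, 3-4}.
Of the listed edges, {1-5} are in the MST → 1.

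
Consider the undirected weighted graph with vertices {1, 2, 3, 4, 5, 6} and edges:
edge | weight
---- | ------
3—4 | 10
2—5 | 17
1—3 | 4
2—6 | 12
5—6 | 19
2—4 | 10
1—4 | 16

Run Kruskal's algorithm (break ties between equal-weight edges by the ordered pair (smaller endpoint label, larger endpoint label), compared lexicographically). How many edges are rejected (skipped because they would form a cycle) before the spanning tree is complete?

Kruskal: consider edges lightest-first.
1—3 (4): add — endpoints in different components.
2—4 (10): add — endpoints in different components.
3—4 (10): add — endpoints in different components.
2—6 (12): add — endpoints in different components.
1—4 (16): skip — 1 and 4 already connected.
2—5 (17): add — endpoints in different components.
Edges rejected before the tree was complete: 1.

1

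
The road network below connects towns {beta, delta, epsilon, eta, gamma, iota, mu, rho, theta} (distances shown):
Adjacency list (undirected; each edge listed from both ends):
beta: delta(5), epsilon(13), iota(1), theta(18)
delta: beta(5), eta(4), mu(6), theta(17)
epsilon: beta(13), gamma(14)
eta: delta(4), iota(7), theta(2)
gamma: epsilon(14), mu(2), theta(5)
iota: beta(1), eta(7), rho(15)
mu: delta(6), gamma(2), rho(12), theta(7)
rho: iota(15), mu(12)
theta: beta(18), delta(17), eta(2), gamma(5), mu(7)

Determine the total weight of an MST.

Prim, starting at eta.
Step 1: cheapest edge leaving the tree is eta-theta (2); add theta.
Step 2: cheapest edge leaving the tree is delta-eta (4); add delta.
Step 3: cheapest edge leaving the tree is beta-delta (5); add beta.
Step 4: cheapest edge leaving the tree is beta-iota (1); add iota.
Step 5: cheapest edge leaving the tree is gamma-theta (5); add gamma.
Step 6: cheapest edge leaving the tree is gamma-mu (2); add mu.
Step 7: cheapest edge leaving the tree is mu-rho (12); add rho.
Step 8: cheapest edge leaving the tree is beta-epsilon (13); add epsilon.
MST edges: eta-theta, delta-eta, beta-delta, beta-iota, gamma-theta, gamma-mu, mu-rho, beta-epsilon; total weight 2+4+5+1+5+2+12+13 = 44.

44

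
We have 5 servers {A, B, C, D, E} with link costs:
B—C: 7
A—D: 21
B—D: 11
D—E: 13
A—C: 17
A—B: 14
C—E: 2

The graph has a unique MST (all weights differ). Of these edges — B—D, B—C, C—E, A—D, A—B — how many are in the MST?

4

Kruskal's algorithm — process edges by increasing weight (ties by edge label):
C—E (2): add. Components now {A} {B} {C,E} {D}
B—C (7): add. Components now {A} {B,C,E} {D}
B—D (11): add. Components now {A} {B,C,D,E}
D—E (13): skip — D and E already connected.
A—B (14): add. Components now {A,B,C,D,E}
MST edge set: {C—E, B—C, B—D, A—B}.
Of the listed edges, {B—D, B—C, C—E, A—B} are in the MST → 4.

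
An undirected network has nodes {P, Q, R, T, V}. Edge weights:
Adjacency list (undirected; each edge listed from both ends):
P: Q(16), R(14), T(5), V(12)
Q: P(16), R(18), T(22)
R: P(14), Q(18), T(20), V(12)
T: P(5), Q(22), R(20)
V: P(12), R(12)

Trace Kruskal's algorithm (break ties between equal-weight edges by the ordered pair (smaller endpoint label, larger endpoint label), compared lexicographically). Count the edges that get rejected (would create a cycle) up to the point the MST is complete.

Sort edges by weight, then run Kruskal:
P–T (5): add — endpoints in different components.
P–V (12): add — endpoints in different components.
R–V (12): add — endpoints in different components.
P–R (14): skip — P and R already connected.
P–Q (16): add — endpoints in different components.
Edges rejected before the tree was complete: 1.

1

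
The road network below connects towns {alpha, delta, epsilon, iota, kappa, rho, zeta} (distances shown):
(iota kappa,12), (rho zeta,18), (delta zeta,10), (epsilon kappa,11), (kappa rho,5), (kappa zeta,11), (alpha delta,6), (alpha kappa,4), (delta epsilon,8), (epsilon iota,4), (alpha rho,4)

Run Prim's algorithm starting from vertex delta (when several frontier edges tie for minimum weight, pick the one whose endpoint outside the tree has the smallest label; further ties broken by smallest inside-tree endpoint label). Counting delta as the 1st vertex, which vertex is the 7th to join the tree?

zeta

Prim's algorithm from delta:
Step 1: cheapest edge leaving the tree is alpha delta (6); add alpha.
Step 2: cheapest edge leaving the tree is alpha kappa (4); add kappa.
Step 3: cheapest edge leaving the tree is alpha rho (4); add rho.
Step 4: cheapest edge leaving the tree is delta epsilon (8); add epsilon.
Step 5: cheapest edge leaving the tree is epsilon iota (4); add iota.
Step 6: cheapest edge leaving the tree is delta zeta (10); add zeta.
Vertex order: delta, alpha, kappa, rho, epsilon, iota, zeta. The 7th vertex is zeta.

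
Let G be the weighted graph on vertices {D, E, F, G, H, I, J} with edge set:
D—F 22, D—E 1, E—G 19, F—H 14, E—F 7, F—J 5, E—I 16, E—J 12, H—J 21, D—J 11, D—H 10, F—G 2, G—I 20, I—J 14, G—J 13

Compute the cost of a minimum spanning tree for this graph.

Kruskal's algorithm — process edges by increasing weight (ties by edge label):
D—E (1): add. Components now {D,E} {F} {G} {H} {I} {J}
F—G (2): add. Components now {D,E} {F,G} {H} {I} {J}
F—J (5): add. Components now {D,E} {F,G,J} {H} {I}
E—F (7): add. Components now {D,E,F,G,J} {H} {I}
D—H (10): add. Components now {D,E,F,G,H,J} {I}
D—J (11): skip — D and J already connected.
E—J (12): skip — E and J already connected.
G—J (13): skip — G and J already connected.
F—H (14): skip — F and H already connected.
I—J (14): add. Components now {D,E,F,G,H,I,J}
MST edges: D—E, F—G, F—J, E—F, D—H, I—J; total weight 1+2+5+7+10+14 = 39.

39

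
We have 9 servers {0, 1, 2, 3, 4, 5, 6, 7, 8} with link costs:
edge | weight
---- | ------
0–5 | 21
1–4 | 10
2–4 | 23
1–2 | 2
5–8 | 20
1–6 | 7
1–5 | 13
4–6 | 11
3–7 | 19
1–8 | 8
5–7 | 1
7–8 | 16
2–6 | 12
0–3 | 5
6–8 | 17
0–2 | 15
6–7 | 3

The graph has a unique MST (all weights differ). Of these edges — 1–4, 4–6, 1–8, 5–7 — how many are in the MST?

Kruskal's algorithm — process edges by increasing weight (ties by edge label):
5–7 (1): add — endpoints in different components.
1–2 (2): add — endpoints in different components.
6–7 (3): add — endpoints in different components.
0–3 (5): add — endpoints in different components.
1–6 (7): add — endpoints in different components.
1–8 (8): add — endpoints in different components.
1–4 (10): add — endpoints in different components.
4–6 (11): skip — 4 and 6 already connected.
2–6 (12): skip — 2 and 6 already connected.
1–5 (13): skip — 1 and 5 already connected.
0–2 (15): add — endpoints in different components.
MST edge set: {5–7, 1–2, 6–7, 0–3, 1–6, 1–8, 1–4, 0–2}.
Of the listed edges, {1–4, 1–8, 5–7} are in the MST → 3.

3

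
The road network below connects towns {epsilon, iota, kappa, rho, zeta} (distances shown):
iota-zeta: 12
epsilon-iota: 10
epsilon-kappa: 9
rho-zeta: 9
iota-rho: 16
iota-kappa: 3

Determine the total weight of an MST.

33

Sort edges by weight, then run Kruskal:
iota-kappa (3): add — endpoints in different components.
epsilon-kappa (9): add — endpoints in different components.
rho-zeta (9): add — endpoints in different components.
epsilon-iota (10): skip — iota and epsilon already connected.
iota-zeta (12): add — endpoints in different components.
MST edges: iota-kappa, epsilon-kappa, rho-zeta, iota-zeta; total weight 3+9+9+12 = 33.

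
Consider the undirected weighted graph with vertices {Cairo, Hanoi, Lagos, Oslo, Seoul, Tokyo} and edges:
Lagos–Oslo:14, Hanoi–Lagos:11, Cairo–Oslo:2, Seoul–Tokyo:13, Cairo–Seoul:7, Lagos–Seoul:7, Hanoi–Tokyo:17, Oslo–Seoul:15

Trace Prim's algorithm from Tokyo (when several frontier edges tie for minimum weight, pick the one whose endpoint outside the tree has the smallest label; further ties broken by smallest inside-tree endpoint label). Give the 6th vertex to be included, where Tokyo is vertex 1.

Hanoi

Prim's algorithm from Tokyo:
Step 1: cheapest edge leaving the tree is Seoul–Tokyo (13); add Seoul.
Step 2: cheapest edge leaving the tree is Cairo–Seoul (7); add Cairo.
Step 3: cheapest edge leaving the tree is Cairo–Oslo (2); add Oslo.
Step 4: cheapest edge leaving the tree is Lagos–Seoul (7); add Lagos.
Step 5: cheapest edge leaving the tree is Hanoi–Lagos (11); add Hanoi.
Vertex order: Tokyo, Seoul, Cairo, Oslo, Lagos, Hanoi. The 6th vertex is Hanoi.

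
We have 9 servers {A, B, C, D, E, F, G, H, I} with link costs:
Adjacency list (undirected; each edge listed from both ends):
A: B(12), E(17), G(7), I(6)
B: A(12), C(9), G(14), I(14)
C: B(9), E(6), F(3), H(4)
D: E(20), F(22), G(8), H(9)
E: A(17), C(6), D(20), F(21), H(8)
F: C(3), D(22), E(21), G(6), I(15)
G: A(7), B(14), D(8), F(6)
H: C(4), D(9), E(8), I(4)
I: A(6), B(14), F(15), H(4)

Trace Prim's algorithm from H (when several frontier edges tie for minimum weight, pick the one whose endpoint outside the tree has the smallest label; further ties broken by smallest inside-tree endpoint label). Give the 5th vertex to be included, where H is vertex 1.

A

Grow the tree from H using Prim:
Step 1: cheapest edge leaving the tree is C-H (4); add C.
Step 2: cheapest edge leaving the tree is C-F (3); add F.
Step 3: cheapest edge leaving the tree is H-I (4); add I.
Step 4: cheapest edge leaving the tree is A-I (6); add A.
Step 5: cheapest edge leaving the tree is C-E (6); add E.
Step 6: cheapest edge leaving the tree is F-G (6); add G.
Step 7: cheapest edge leaving the tree is D-G (8); add D.
Step 8: cheapest edge leaving the tree is B-C (9); add B.
Vertex order: H, C, F, I, A, E, G, D, B. The 5th vertex is A.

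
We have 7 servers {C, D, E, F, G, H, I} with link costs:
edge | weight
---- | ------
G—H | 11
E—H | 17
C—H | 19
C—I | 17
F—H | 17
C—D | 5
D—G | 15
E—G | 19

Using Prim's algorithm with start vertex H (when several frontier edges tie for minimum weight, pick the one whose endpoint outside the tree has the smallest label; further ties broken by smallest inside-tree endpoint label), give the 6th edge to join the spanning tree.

Grow the tree from H using Prim:
Step 1: cheapest edge leaving the tree is G—H (11); add G.
Step 2: cheapest edge leaving the tree is D—G (15); add D.
Step 3: cheapest edge leaving the tree is C—D (5); add C.
Step 4: cheapest edge leaving the tree is E—H (17); add E.
Step 5: cheapest edge leaving the tree is F—H (17); add F.
Step 6: cheapest edge leaving the tree is C—I (17); add I.
The 6th edge added is C—I.

C-I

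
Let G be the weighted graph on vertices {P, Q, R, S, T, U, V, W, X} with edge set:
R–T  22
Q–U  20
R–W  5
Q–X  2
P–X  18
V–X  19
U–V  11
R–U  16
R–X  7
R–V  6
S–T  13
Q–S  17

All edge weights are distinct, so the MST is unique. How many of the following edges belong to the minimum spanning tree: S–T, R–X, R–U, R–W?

3

Kruskal's algorithm — process edges by increasing weight (ties by edge label):
Q–X (2): add — endpoints in different components.
R–W (5): add — endpoints in different components.
R–V (6): add — endpoints in different components.
R–X (7): add — endpoints in different components.
U–V (11): add — endpoints in different components.
S–T (13): add — endpoints in different components.
R–U (16): skip — R and U already connected.
Q–S (17): add — endpoints in different components.
P–X (18): add — endpoints in different components.
MST edge set: {Q–X, R–W, R–V, R–X, U–V, S–T, Q–S, P–X}.
Of the listed edges, {S–T, R–X, R–W} are in the MST → 3.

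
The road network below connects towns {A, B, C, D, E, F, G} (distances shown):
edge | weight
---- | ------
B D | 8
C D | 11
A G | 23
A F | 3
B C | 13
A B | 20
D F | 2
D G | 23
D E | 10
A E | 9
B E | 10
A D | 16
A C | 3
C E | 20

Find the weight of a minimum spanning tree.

48

Grow the tree from C using Prim:
Step 1: cheapest edge leaving the tree is A C (3); add A.
Step 2: cheapest edge leaving the tree is A F (3); add F.
Step 3: cheapest edge leaving the tree is D F (2); add D.
Step 4: cheapest edge leaving the tree is B D (8); add B.
Step 5: cheapest edge leaving the tree is A E (9); add E.
Step 6: cheapest edge leaving the tree is A G (23); add G.
MST edges: A C, A F, D F, B D, A E, A G; total weight 3+3+2+8+9+23 = 48.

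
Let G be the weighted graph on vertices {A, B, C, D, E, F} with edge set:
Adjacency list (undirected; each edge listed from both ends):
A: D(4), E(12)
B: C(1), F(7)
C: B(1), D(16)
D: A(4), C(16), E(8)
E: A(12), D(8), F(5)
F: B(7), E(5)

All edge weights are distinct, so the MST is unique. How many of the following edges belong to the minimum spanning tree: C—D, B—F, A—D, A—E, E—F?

Kruskal's algorithm — process edges by increasing weight (ties by edge label):
B—C (1): add. Components now {A} {B,C} {D} {E} {F}
A—D (4): add. Components now {A,D} {B,C} {E} {F}
E—F (5): add. Components now {A,D} {B,C} {E,F}
B—F (7): add. Components now {A,D} {B,C,E,F}
D—E (8): add. Components now {A,B,C,D,E,F}
MST edge set: {B—C, A—D, E—F, B—F, D—E}.
Of the listed edges, {B—F, A—D, E—F} are in the MST → 3.

3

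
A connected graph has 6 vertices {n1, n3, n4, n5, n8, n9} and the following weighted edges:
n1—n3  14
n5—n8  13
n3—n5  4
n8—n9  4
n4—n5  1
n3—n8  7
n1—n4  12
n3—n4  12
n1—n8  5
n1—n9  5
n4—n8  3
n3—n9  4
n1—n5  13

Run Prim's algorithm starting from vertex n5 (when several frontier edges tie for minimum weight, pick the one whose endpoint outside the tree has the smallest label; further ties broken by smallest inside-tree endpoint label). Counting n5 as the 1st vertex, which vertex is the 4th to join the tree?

Prim's algorithm from n5:
Step 1: cheapest edge leaving the tree is n4—n5 (1); add n4.
Step 2: cheapest edge leaving the tree is n4—n8 (3); add n8.
Step 3: cheapest edge leaving the tree is n3—n5 (4); add n3.
Step 4: cheapest edge leaving the tree is n3—n9 (4); add n9.
Step 5: cheapest edge leaving the tree is n1—n8 (5); add n1.
Vertex order: n5, n4, n8, n3, n9, n1. The 4th vertex is n3.

n3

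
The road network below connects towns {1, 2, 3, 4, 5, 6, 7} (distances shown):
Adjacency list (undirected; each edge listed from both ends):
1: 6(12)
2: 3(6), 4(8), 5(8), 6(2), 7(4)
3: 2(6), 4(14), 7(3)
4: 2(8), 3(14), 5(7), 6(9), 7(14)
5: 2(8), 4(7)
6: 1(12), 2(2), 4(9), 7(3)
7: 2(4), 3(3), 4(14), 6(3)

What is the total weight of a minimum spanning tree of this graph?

35

Sort edges by weight, then run Kruskal:
2 6 (2): add — endpoints in different components.
3 7 (3): add — endpoints in different components.
6 7 (3): add — endpoints in different components.
2 7 (4): skip — 2 and 7 already connected.
2 3 (6): skip — 2 and 3 already connected.
4 5 (7): add — endpoints in different components.
2 4 (8): add — endpoints in different components.
2 5 (8): skip — 2 and 5 already connected.
4 6 (9): skip — 4 and 6 already connected.
1 6 (12): add — endpoints in different components.
MST edges: 2 6, 3 7, 6 7, 4 5, 2 4, 1 6; total weight 2+3+3+7+8+12 = 35.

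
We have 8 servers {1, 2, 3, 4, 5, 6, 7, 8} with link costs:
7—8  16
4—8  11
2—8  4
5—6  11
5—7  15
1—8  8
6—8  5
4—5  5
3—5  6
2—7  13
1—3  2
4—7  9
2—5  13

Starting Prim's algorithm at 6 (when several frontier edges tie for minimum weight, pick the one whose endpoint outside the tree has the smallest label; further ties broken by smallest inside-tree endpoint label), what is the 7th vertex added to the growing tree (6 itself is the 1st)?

4

Grow the tree from 6 using Prim:
Step 1: frontier [6—8 5, 5—6 11] → take 6—8 (5); add 8.
Step 2: frontier [5—6 11, 2—8 4, 1—8 8, 4—8 11, 7—8 16] → take 2—8 (4); add 2.
Step 3: frontier [2—5 13, 2—7 13, 5—6 11, 1—8 8, 4—8 11, 7—8 16] → take 1—8 (8); add 1.
Step 4: frontier [1—3 2, 2—5 13, 2—7 13, 5—6 11, 4—8 11, 7—8 16] → take 1—3 (2); add 3.
Step 5: frontier [2—5 13, 2—7 13, 3—5 6, 5—6 11, 4—8 11, 7—8 16] → take 3—5 (6); add 5.
Step 6: frontier [2—7 13, 4—5 5, 5—7 15, 4—8 11, 7—8 16] → take 4—5 (5); add 4.
Step 7: frontier [2—7 13, 4—7 9, 5—7 15, 7—8 16] → take 4—7 (9); add 7.
Vertex order: 6, 8, 2, 1, 3, 5, 4, 7. The 7th vertex is 4.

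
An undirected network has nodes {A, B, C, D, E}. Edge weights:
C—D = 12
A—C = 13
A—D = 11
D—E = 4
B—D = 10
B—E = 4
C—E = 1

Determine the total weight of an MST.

Kruskal: consider edges lightest-first.
C—E (1): add — endpoints in different components.
B—E (4): add — endpoints in different components.
D—E (4): add — endpoints in different components.
B—D (10): skip — B and D already connected.
A—D (11): add — endpoints in different components.
MST edges: C—E, B—E, D—E, A—D; total weight 1+4+4+11 = 20.

20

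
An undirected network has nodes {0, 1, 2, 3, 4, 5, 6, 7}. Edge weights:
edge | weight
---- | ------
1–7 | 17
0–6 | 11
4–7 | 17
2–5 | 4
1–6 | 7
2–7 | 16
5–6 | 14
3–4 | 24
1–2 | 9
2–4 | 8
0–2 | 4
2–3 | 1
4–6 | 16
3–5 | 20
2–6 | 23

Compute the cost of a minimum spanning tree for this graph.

49

Sort edges by weight, then run Kruskal:
2–3 (1): add — endpoints in different components.
0–2 (4): add — endpoints in different components.
2–5 (4): add — endpoints in different components.
1–6 (7): add — endpoints in different components.
2–4 (8): add — endpoints in different components.
1–2 (9): add — endpoints in different components.
0–6 (11): skip — 0 and 6 already connected.
5–6 (14): skip — 5 and 6 already connected.
2–7 (16): add — endpoints in different components.
MST edges: 2–3, 0–2, 2–5, 1–6, 2–4, 1–2, 2–7; total weight 1+4+4+7+8+9+16 = 49.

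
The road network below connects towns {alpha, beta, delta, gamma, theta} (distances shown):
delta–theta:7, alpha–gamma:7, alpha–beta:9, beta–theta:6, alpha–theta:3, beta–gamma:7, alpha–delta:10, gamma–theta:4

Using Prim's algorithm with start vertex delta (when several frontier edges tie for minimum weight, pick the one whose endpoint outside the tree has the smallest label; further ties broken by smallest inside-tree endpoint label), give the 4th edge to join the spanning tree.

beta-theta

Grow the tree from delta using Prim:
Step 1: frontier [delta–theta 7, alpha–delta 10] → take delta–theta (7); add theta.
Step 2: frontier [alpha–delta 10, alpha–theta 3, gamma–theta 4, beta–theta 6] → take alpha–theta (3); add alpha.
Step 3: frontier [alpha–gamma 7, alpha–beta 9, gamma–theta 4, beta–theta 6] → take gamma–theta (4); add gamma.
Step 4: frontier [alpha–beta 9, beta–gamma 7, beta–theta 6] → take beta–theta (6); add beta.
The 4th edge added is beta–theta.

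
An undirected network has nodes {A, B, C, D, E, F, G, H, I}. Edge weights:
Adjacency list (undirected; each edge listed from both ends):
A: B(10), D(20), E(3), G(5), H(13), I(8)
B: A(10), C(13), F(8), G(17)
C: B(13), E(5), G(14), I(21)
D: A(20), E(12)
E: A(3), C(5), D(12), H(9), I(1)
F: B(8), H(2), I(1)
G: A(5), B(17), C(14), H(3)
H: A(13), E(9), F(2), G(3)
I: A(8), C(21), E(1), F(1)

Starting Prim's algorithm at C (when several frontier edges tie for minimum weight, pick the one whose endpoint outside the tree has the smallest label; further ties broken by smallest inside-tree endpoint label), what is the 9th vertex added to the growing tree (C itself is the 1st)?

Prim, starting at C.
Step 1: cheapest edge leaving the tree is C–E (5); add E.
Step 2: cheapest edge leaving the tree is E–I (1); add I.
Step 3: cheapest edge leaving the tree is F–I (1); add F.
Step 4: cheapest edge leaving the tree is F–H (2); add H.
Step 5: cheapest edge leaving the tree is A–E (3); add A.
Step 6: cheapest edge leaving the tree is G–H (3); add G.
Step 7: cheapest edge leaving the tree is B–F (8); add B.
Step 8: cheapest edge leaving the tree is D–E (12); add D.
Vertex order: C, E, I, F, H, A, G, B, D. The 9th vertex is D.

D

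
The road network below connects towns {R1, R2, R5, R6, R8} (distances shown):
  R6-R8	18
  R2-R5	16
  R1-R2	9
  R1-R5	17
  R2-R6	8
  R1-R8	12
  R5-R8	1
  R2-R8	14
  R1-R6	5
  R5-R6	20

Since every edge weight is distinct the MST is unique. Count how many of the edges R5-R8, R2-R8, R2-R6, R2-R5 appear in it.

Kruskal: consider edges lightest-first.
R5-R8 (1): add. Components now {R1} {R5,R8} {R6} {R2}
R1-R6 (5): add. Components now {R1,R6} {R5,R8} {R2}
R2-R6 (8): add. Components now {R1,R2,R6} {R5,R8}
R1-R2 (9): skip — R1 and R2 already connected.
R1-R8 (12): add. Components now {R1,R2,R5,R6,R8}
MST edge set: {R5-R8, R1-R6, R2-R6, R1-R8}.
Of the listed edges, {R5-R8, R2-R6} are in the MST → 2.

2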